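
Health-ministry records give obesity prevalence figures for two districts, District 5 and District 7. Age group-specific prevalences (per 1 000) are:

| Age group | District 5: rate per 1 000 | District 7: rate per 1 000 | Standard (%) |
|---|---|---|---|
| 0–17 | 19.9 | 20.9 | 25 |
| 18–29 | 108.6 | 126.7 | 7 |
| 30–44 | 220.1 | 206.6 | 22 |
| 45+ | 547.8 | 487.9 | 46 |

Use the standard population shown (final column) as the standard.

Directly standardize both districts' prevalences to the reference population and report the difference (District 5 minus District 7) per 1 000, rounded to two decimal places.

29.01

Standard weights: 0.25, 0.07, 0.22, 0.46.
District 5: 0.2500×19.9 + 0.0700×108.6 + 0.2200×220.1 + 0.4600×547.8 = 312.9870 per 1 000.
District 7: 0.2500×20.9 + 0.0700×126.7 + 0.2200×206.6 + 0.4600×487.9 = 283.9800 per 1 000.
Difference = 312.9870 − 283.9800 = 29.0070.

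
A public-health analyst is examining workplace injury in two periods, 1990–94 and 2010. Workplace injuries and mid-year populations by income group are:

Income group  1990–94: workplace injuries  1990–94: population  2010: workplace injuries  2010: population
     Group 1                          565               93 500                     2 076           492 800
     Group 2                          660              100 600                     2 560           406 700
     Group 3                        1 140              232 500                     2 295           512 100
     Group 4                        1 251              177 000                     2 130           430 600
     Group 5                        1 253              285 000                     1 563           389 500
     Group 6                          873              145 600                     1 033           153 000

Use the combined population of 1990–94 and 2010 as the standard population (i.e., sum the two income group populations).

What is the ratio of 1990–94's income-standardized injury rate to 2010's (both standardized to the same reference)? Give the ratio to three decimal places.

1.170

Income-specific rates per 10 000 for 1990–94: 60.43, 65.61, 49.03, 70.68, 43.96, 59.96.
For 2010: 42.13, 62.95, 44.82, 49.47, 40.13, 67.52.
Combined standard total = 3 418 900; weights = 0.1715, 0.1484, 0.2178, 0.1777, 0.1973, 0.0873.
1990–94: 0.1715×60.43 + 0.1484×65.61 + 0.2178×49.03 + 0.1777×70.68 + 0.1973×43.96 + 0.0873×59.96 = 57.2472 per 10 000.
2010: 0.1715×42.13 + 0.1484×62.95 + 0.2178×44.82 + 0.1777×49.47 + 0.1973×40.13 + 0.0873×67.52 = 48.9290 per 10 000.
Ratio = 57.2472 ÷ 48.9290 = 1.17001.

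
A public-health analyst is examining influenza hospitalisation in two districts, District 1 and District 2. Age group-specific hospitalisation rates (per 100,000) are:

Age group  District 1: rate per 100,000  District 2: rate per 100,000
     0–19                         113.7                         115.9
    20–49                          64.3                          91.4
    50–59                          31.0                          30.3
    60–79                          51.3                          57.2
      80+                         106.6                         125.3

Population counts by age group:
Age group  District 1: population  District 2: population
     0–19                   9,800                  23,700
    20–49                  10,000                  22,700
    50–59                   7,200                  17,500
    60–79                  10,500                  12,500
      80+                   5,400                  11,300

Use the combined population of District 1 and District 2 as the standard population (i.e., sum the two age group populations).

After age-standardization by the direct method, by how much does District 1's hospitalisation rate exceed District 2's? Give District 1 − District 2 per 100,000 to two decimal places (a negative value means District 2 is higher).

Combined standard total = 130,600; weights = 0.2565, 0.2504, 0.1891, 0.1761, 0.1279.
District 1: 0.2565×113.7 + 0.2504×64.3 + 0.1891×31.0 + 0.1761×51.3 + 0.1279×106.6 = 73.7931 per 100,000.
District 2: 0.2565×115.9 + 0.2504×91.4 + 0.1891×30.3 + 0.1761×57.2 + 0.1279×125.3 = 84.4407 per 100,000.
Difference = 73.7931 − 84.4407 = -10.6475.

-10.65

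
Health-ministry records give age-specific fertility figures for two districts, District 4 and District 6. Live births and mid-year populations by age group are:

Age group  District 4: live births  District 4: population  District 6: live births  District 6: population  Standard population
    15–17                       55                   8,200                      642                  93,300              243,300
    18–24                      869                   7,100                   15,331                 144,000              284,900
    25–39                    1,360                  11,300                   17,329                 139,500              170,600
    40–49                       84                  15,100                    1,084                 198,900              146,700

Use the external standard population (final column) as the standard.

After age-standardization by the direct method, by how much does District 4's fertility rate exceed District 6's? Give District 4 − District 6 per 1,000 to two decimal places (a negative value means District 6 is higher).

4.56

Age-specific rates per 1,000 for District 4: 6.707, 122.394, 120.354, 5.563.
For District 6: 6.881, 106.465, 124.222, 5.450.
Standard total = 845,500; weights = 0.2878, 0.3370, 0.2018, 0.1735.
District 4: 0.2878×6.707 + 0.3370×122.394 + 0.2018×120.354 + 0.1735×5.563 = 68.4217 per 1,000.
District 6: 0.2878×6.881 + 0.3370×106.465 + 0.2018×124.222 + 0.1735×5.450 = 63.8651 per 1,000.
Difference = 68.4217 − 63.8651 = 4.5566.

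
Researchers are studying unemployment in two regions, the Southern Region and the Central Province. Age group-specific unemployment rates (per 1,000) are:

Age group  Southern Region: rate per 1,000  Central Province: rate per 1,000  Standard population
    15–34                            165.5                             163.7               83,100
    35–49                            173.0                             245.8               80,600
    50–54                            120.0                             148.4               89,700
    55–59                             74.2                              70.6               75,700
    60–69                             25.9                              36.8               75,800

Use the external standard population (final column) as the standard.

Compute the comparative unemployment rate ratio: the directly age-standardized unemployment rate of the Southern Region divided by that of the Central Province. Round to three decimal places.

0.839

Standard total = 404,900; weights = 0.2052, 0.1991, 0.2215, 0.1870, 0.1872.
The Southern Region: 0.2052×165.5 + 0.1991×173.0 + 0.2215×120.0 + 0.1870×74.2 + 0.1872×25.9 = 113.7096 per 1,000.
The Central Province: 0.2052×163.7 + 0.1991×245.8 + 0.2215×148.4 + 0.1870×70.6 + 0.1872×36.8 = 135.4910 per 1,000.
Ratio = 113.7096 ÷ 135.4910 = 0.83924.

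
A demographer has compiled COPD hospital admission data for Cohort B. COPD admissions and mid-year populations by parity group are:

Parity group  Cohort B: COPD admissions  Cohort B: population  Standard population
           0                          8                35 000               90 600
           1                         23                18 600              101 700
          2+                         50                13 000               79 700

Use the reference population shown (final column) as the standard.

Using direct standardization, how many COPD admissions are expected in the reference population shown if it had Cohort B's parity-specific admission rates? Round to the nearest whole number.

453

Parity-specific rates per 10 000 for Cohort B: 2.29, 12.37, 38.46.
Expected COPD admissions = Σ (standard pop × parity-specific rate ÷ 10 000)
= 90 600×2.29/10 000 + 101 700×12.37/10 000 + 79 700×38.46/10 000
= 20.71 + 125.76 + 306.54 = 453.01.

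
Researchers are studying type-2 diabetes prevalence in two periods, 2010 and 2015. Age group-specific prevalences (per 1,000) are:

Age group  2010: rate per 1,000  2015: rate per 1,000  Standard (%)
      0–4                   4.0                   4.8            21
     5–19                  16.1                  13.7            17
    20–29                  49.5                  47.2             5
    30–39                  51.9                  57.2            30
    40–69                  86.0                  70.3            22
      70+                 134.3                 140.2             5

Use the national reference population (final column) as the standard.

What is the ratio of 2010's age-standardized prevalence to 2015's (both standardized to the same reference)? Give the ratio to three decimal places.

Standard weights: 0.21, 0.17, 0.05, 0.30, 0.22, 0.05.
2010: 0.2100×4.0 + 0.1700×16.1 + 0.0500×49.5 + 0.3000×51.9 + 0.2200×86.0 + 0.0500×134.3 = 47.2570 per 1,000.
2015: 0.2100×4.8 + 0.1700×13.7 + 0.0500×47.2 + 0.3000×57.2 + 0.2200×70.3 + 0.0500×140.2 = 45.3330 per 1,000.
Ratio = 47.2570 ÷ 45.3330 = 1.04244.

1.042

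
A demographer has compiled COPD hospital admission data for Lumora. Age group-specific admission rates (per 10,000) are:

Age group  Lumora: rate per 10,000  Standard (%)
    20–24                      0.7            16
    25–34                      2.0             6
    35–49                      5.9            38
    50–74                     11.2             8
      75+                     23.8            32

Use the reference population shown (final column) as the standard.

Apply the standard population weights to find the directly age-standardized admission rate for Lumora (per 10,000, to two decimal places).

10.99

Standard weights: 0.16, 0.06, 0.38, 0.08, 0.32.
Standardized rate: 0.1600×0.7 + 0.0600×2.0 + 0.3800×5.9 + 0.0800×11.2 + 0.3200×23.8 = 10.9860 per 10,000.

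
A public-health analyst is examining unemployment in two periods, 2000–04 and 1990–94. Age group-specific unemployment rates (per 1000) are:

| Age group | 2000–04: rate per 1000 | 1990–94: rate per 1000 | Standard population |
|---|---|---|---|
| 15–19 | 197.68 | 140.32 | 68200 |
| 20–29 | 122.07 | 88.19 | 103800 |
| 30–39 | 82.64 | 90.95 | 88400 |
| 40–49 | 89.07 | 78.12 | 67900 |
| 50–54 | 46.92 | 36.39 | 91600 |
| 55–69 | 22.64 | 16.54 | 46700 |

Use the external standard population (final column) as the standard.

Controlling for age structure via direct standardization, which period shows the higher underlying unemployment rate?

2000–04

Standard total = 466600; weights = 0.1462, 0.2225, 0.1895, 0.1455, 0.1963, 0.1001.
2000–04: 0.1462×197.68 + 0.2225×122.07 + 0.1895×82.64 + 0.1455×89.07 + 0.1963×46.92 + 0.1001×22.64 = 96.1445 per 1000.
1990–94: 0.1462×140.32 + 0.2225×88.19 + 0.1895×90.95 + 0.1455×78.12 + 0.1963×36.39 + 0.1001×16.54 = 77.5268 per 1000.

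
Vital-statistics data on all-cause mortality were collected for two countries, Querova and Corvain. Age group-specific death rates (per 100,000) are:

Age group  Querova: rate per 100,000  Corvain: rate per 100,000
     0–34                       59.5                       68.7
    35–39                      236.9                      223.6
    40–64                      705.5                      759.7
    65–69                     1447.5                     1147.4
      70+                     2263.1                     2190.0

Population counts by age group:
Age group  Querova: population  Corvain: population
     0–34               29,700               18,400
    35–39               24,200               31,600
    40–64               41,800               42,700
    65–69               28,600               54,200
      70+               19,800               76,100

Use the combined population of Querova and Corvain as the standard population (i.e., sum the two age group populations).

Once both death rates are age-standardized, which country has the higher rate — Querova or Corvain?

Combined standard total = 367,100; weights = 0.1310, 0.1520, 0.2302, 0.2256, 0.2612.
Querova: 0.1310×59.5 + 0.1520×236.9 + 0.2302×705.5 + 0.2256×1447.5 + 0.2612×2263.1 = 1123.8900 per 100,000.
Corvain: 0.1310×68.7 + 0.1520×223.6 + 0.2302×759.7 + 0.2256×1147.4 + 0.2612×2190.0 = 1048.7652 per 100,000.
The crude rates (854.95 vs 1209.05) would put Corvain higher, but that reflects its age composition; once standardized to a common age structure, Querova has the higher underlying rate.

Querova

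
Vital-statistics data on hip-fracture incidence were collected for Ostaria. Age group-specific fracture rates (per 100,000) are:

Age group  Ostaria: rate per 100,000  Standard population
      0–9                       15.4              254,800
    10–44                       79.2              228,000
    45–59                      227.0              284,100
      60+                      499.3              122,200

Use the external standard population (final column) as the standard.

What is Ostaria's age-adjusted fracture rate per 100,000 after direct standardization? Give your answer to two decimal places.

165.88

Standard total = 889,100; weights = 0.2866, 0.2564, 0.3195, 0.1374.
Standardized rate: 0.2866×15.4 + 0.2564×79.2 + 0.3195×227.0 + 0.1374×499.3 = 165.8831 per 100,000.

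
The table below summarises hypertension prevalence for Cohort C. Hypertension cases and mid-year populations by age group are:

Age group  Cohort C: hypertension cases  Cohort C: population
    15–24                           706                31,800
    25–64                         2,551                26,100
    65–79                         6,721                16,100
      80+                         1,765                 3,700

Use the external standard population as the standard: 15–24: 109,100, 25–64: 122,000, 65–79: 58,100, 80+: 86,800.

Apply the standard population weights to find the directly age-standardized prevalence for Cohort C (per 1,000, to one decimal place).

212.8

Age-specific rates per 1,000 for Cohort C: 22.201, 97.739, 417.453, 477.027.
Standard total = 376,000; weights = 0.2902, 0.3245, 0.1545, 0.2309.
Standardized rate: 0.2902×22.201 + 0.3245×97.739 + 0.1545×417.453 + 0.2309×477.027 = 212.7829 per 1,000.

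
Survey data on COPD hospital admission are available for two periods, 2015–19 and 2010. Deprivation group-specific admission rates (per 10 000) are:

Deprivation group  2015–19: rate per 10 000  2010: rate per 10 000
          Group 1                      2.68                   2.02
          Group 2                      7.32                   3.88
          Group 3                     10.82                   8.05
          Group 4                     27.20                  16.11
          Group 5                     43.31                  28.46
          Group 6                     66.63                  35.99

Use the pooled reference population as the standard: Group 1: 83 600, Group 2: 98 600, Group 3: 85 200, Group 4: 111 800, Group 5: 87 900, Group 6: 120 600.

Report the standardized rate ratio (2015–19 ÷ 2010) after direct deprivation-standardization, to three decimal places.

1.695

Standard total = 587 700; weights = 0.1422, 0.1678, 0.1450, 0.1902, 0.1496, 0.2052.
2015–19: 0.1422×2.68 + 0.1678×7.32 + 0.1450×10.82 + 0.1902×27.20 + 0.1496×43.31 + 0.2052×66.63 = 28.5029 per 10 000.
2010: 0.1422×2.02 + 0.1678×3.88 + 0.1450×8.05 + 0.1902×16.11 + 0.1496×28.46 + 0.2052×35.99 = 16.8120 per 10 000.
Ratio = 28.5029 ÷ 16.8120 = 1.69539.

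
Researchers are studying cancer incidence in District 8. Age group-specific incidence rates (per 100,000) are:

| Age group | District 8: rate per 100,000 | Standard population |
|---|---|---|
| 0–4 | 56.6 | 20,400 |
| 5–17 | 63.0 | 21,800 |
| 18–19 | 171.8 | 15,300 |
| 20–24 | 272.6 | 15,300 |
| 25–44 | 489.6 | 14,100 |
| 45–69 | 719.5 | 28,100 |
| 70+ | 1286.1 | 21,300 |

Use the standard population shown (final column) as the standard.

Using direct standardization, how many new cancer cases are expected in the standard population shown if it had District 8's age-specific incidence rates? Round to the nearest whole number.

638

Expected new cancer cases = Σ (standard pop × age-specific rate ÷ 100,000)
= 20,400×56.6/100,000 + 21,800×63.0/100,000 + 15,300×171.8/100,000 + 15,300×272.6/100,000 + 14,100×489.6/100,000 + 28,100×719.5/100,000 + 21,300×1286.1/100,000
= 11.55 + 13.73 + 26.29 + 41.71 + 69.03 + 202.18 + 273.94 = 638.43.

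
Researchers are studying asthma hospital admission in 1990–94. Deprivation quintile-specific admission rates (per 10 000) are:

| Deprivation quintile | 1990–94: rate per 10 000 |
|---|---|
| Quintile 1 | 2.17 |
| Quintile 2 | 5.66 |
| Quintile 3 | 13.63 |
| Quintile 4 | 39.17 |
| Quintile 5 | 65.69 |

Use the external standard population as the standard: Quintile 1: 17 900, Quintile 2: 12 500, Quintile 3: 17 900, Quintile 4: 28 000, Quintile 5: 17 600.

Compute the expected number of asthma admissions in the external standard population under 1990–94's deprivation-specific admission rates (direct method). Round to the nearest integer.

261

Expected asthma admissions = Σ (standard pop × deprivation-specific rate ÷ 10 000)
= 17 900×2.17/10 000 + 12 500×5.66/10 000 + 17 900×13.63/10 000 + 28 000×39.17/10 000 + 17 600×65.69/10 000
= 3.88 + 7.08 + 24.40 + 109.68 + 115.61 = 260.65.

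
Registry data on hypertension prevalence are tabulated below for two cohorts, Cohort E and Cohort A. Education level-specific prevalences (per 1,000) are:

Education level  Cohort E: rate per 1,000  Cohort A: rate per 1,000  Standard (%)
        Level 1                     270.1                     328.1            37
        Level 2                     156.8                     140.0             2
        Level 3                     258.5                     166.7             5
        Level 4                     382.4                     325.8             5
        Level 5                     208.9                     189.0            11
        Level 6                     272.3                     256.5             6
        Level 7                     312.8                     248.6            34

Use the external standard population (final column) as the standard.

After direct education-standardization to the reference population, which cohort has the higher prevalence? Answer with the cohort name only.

Standard weights: 0.37, 0.02, 0.05, 0.05, 0.11, 0.06, 0.34.
Cohort E: 0.3700×270.1 + 0.0200×156.8 + 0.0500×258.5 + 0.0500×382.4 + 0.1100×208.9 + 0.0600×272.3 + 0.3400×312.8 = 280.7870 per 1,000.
Cohort A: 0.3700×328.1 + 0.0200×140.0 + 0.0500×166.7 + 0.0500×325.8 + 0.1100×189.0 + 0.0600×256.5 + 0.3400×248.6 = 269.5260 per 1,000.

Cohort E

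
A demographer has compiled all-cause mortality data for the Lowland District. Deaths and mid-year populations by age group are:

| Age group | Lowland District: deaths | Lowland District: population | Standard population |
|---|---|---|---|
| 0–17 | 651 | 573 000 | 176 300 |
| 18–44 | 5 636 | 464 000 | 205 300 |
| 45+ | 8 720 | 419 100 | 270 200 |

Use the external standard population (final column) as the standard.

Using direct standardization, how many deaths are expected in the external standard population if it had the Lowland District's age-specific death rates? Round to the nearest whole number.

Age-specific rates per 100 000 for the Lowland District: 113.61, 1214.66, 2080.65.
Expected deaths = Σ (standard pop × age-specific rate ÷ 100 000)
= 176 300×113.61/100 000 + 205 300×1214.66/100 000 + 270 200×2080.65/100 000
= 200.30 + 2493.69 + 5621.91 = 8315.90.

8316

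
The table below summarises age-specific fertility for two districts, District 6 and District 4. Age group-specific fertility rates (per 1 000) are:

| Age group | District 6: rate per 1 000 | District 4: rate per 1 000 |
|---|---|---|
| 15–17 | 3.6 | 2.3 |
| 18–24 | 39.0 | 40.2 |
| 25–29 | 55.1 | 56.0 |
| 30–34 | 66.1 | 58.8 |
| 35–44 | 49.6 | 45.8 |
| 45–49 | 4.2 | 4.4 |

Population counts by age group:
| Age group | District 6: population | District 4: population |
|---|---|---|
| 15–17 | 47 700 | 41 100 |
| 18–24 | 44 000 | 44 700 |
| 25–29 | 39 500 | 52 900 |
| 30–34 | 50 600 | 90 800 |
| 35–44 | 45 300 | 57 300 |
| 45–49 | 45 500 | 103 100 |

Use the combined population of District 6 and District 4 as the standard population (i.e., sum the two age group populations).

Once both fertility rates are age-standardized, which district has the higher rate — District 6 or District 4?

Combined standard total = 662 500; weights = 0.1340, 0.1339, 0.1395, 0.2134, 0.1549, 0.2243.
District 6: 0.1340×3.6 + 0.1339×39.0 + 0.1395×55.1 + 0.2134×66.1 + 0.1549×49.6 + 0.2243×4.2 = 36.1205 per 1 000.
District 4: 0.1340×2.3 + 0.1339×40.2 + 0.1395×56.0 + 0.2134×58.8 + 0.1549×45.8 + 0.2243×4.4 = 34.1307 per 1 000.

District 6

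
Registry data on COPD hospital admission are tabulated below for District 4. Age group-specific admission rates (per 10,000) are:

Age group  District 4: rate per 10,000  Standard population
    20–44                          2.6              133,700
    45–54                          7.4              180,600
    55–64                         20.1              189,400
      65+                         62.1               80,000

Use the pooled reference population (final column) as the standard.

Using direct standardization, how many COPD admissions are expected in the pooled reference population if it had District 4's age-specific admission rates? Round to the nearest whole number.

1046

Expected COPD admissions = Σ (standard pop × age-specific rate ÷ 10,000)
= 133,700×2.6/10,000 + 180,600×7.4/10,000 + 189,400×20.1/10,000 + 80,000×62.1/10,000
= 34.76 + 133.64 + 380.69 + 496.80 = 1045.90.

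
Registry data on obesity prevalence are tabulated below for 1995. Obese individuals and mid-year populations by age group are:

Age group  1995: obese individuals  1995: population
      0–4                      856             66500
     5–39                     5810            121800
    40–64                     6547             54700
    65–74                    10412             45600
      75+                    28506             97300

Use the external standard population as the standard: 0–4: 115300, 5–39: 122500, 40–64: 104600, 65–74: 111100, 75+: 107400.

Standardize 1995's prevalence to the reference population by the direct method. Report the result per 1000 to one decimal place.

136.7

Age-specific rates per 1000 for 1995: 12.872, 47.701, 119.689, 228.333, 292.970.
Standard total = 560900; weights = 0.2056, 0.2184, 0.1865, 0.1981, 0.1915.
Standardized rate: 0.2056×12.872 + 0.2184×47.701 + 0.1865×119.689 + 0.1981×228.333 + 0.1915×292.970 = 136.7086 per 1000.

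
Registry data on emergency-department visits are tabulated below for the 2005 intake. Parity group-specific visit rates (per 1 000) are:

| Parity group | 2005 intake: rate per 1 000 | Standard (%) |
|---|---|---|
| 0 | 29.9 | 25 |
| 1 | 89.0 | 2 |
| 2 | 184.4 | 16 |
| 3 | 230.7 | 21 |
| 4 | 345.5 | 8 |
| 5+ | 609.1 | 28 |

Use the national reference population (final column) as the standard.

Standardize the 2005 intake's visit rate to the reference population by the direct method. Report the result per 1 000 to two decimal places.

Standard weights: 0.25, 0.02, 0.16, 0.21, 0.08, 0.28.
Standardized rate: 0.2500×29.9 + 0.0200×89.0 + 0.1600×184.4 + 0.2100×230.7 + 0.0800×345.5 + 0.2800×609.1 = 285.3940 per 1 000.

285.39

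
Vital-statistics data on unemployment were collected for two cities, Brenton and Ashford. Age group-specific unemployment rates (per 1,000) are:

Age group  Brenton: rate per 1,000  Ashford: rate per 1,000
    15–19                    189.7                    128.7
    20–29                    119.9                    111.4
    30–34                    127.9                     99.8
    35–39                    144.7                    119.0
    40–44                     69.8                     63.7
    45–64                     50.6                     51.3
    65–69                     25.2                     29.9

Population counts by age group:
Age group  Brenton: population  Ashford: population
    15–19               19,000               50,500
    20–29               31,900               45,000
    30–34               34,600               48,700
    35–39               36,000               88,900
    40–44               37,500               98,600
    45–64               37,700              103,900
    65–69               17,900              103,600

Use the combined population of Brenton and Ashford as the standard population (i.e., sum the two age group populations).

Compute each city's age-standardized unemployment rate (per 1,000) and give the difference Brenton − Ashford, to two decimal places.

Combined standard total = 753,800; weights = 0.0922, 0.1020, 0.1105, 0.1657, 0.1806, 0.1878, 0.1612.
Brenton: 0.0922×189.7 + 0.1020×119.9 + 0.1105×127.9 + 0.1657×144.7 + 0.1806×69.8 + 0.1878×50.6 + 0.1612×25.2 = 94.0012 per 1,000.
Ashford: 0.0922×128.7 + 0.1020×111.4 + 0.1105×99.8 + 0.1657×119.0 + 0.1806×63.7 + 0.1878×51.3 + 0.1612×29.9 = 79.9340 per 1,000.
Difference = 94.0012 − 79.9340 = 14.0672.

14.07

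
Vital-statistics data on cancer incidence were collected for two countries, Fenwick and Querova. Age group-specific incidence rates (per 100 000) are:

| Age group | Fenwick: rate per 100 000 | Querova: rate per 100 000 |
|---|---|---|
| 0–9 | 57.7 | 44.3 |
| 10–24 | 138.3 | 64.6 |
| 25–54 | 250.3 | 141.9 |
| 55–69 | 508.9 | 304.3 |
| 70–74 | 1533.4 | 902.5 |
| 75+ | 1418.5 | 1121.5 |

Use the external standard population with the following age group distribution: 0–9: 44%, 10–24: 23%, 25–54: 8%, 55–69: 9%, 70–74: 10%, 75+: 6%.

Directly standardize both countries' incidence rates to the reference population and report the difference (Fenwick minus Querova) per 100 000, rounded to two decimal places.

Standard weights: 0.44, 0.23, 0.08, 0.09, 0.10, 0.06.
Fenwick: 0.4400×57.7 + 0.2300×138.3 + 0.0800×250.3 + 0.0900×508.9 + 0.1000×1533.4 + 0.0600×1418.5 = 361.4720 per 100 000.
Querova: 0.4400×44.3 + 0.2300×64.6 + 0.0800×141.9 + 0.0900×304.3 + 0.1000×902.5 + 0.0600×1121.5 = 230.6290 per 100 000.
Difference = 361.4720 − 230.6290 = 130.8430.

130.84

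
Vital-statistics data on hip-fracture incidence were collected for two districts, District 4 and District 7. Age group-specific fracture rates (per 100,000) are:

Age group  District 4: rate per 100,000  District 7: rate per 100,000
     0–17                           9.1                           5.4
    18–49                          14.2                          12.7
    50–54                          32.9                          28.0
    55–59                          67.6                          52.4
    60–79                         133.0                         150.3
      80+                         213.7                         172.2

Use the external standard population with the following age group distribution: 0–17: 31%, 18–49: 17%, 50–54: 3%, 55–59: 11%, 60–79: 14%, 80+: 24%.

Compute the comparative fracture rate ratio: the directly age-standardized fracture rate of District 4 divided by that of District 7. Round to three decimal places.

1.148

Standard weights: 0.31, 0.17, 0.03, 0.11, 0.14, 0.24.
District 4: 0.3100×9.1 + 0.1700×14.2 + 0.0300×32.9 + 0.1100×67.6 + 0.1400×133.0 + 0.2400×213.7 = 83.5660 per 100,000.
District 7: 0.3100×5.4 + 0.1700×12.7 + 0.0300×28.0 + 0.1100×52.4 + 0.1400×150.3 + 0.2400×172.2 = 72.8070 per 100,000.
Ratio = 83.5660 ÷ 72.8070 = 1.14777.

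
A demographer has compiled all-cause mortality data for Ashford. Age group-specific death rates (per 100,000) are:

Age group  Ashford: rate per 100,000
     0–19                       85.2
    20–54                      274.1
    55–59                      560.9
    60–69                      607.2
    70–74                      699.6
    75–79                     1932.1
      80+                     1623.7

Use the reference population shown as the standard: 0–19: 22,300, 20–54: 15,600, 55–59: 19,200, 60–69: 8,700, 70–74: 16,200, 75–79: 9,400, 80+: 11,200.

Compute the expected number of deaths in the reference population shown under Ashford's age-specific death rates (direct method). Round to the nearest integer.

Expected deaths = Σ (standard pop × age-specific rate ÷ 100,000)
= 22,300×85.2/100,000 + 15,600×274.1/100,000 + 19,200×560.9/100,000 + 8,700×607.2/100,000 + 16,200×699.6/100,000 + 9,400×1932.1/100,000 + 11,200×1623.7/100,000
= 19.00 + 42.76 + 107.69 + 52.83 + 113.34 + 181.62 + 181.85 = 699.09.

699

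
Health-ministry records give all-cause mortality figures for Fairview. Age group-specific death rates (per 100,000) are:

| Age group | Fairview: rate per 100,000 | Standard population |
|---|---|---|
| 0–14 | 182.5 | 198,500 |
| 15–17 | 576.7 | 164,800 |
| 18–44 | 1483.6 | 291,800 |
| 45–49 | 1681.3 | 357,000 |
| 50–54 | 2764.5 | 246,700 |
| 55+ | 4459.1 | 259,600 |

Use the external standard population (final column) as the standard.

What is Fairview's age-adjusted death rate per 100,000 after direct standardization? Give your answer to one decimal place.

Standard total = 1,518,400; weights = 0.1307, 0.1085, 0.1922, 0.2351, 0.1625, 0.1710.
Standardized rate: 0.1307×182.5 + 0.1085×576.7 + 0.1922×1483.6 + 0.2351×1681.3 + 0.1625×2764.5 + 0.1710×4459.1 = 1978.3914 per 100,000.

1978.4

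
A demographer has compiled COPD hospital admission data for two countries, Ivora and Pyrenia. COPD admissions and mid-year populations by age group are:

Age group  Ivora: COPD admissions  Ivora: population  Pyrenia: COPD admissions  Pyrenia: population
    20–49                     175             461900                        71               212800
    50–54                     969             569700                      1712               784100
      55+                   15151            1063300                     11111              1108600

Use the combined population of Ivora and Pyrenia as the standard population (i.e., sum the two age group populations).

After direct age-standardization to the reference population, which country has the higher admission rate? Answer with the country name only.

Ivora

Age-specific rates per 10000 for Ivora: 3.79, 17.01, 142.49.
For Pyrenia: 3.34, 21.83, 100.23.
Combined standard total = 4200400; weights = 0.1606, 0.3223, 0.5171.
Ivora: 0.1606×3.79 + 0.3223×17.01 + 0.5171×142.49 = 79.7681 per 10000.
Pyrenia: 0.1606×3.34 + 0.3223×21.83 + 0.5171×100.23 = 59.3967 per 10000.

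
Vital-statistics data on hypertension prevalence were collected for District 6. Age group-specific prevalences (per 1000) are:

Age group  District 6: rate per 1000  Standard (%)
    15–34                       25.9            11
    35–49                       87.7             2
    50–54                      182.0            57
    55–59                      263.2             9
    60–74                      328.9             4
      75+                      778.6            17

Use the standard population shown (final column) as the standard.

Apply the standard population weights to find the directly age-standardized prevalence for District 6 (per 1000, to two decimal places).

277.55

Standard weights: 0.11, 0.02, 0.57, 0.09, 0.04, 0.17.
Standardized rate: 0.1100×25.9 + 0.0200×87.7 + 0.5700×182.0 + 0.0900×263.2 + 0.0400×328.9 + 0.1700×778.6 = 277.5490 per 1000.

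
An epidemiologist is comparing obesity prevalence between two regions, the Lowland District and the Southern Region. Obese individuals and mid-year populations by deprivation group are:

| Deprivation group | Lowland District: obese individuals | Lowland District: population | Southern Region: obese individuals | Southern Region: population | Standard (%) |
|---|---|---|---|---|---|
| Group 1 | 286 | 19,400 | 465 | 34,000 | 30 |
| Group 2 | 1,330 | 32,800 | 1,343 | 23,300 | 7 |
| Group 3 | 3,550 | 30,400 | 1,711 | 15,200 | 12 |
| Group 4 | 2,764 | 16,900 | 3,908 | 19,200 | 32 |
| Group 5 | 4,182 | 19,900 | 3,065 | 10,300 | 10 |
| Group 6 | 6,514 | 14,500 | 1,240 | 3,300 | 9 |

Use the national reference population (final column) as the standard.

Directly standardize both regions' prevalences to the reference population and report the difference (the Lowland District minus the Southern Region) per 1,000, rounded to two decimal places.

Deprivation-specific rates per 1,000 for the Lowland District: 14.742, 40.549, 116.776, 163.550, 210.151, 449.241.
For the Southern Region: 13.676, 57.639, 112.566, 203.542, 297.573, 375.758.
Standard weights: 0.30, 0.07, 0.12, 0.32, 0.10, 0.09.
The Lowland District: 0.3000×14.742 + 0.0700×40.549 + 0.1200×116.776 + 0.3200×163.550 + 0.1000×210.151 + 0.0900×449.241 = 135.0571 per 1,000.
The Southern Region: 0.3000×13.676 + 0.0700×57.639 + 0.1200×112.566 + 0.3200×203.542 + 0.1000×297.573 + 0.0900×375.758 = 150.3544 per 1,000.
Difference = 135.0571 − 150.3544 = -15.2972.

-15.30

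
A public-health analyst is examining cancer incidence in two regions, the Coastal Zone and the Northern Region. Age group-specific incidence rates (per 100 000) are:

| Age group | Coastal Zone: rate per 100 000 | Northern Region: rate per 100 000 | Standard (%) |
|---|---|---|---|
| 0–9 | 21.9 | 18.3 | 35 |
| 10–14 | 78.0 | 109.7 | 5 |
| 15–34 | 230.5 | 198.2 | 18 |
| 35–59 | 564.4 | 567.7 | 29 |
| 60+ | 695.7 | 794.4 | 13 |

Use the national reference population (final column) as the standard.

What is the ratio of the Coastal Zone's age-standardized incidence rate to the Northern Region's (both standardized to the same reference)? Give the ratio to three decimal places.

Standard weights: 0.35, 0.05, 0.18, 0.29, 0.13.
The Coastal Zone: 0.3500×21.9 + 0.0500×78.0 + 0.1800×230.5 + 0.2900×564.4 + 0.1300×695.7 = 307.1720 per 100 000.
The Northern Region: 0.3500×18.3 + 0.0500×109.7 + 0.1800×198.2 + 0.2900×567.7 + 0.1300×794.4 = 315.4710 per 100 000.
Ratio = 307.1720 ÷ 315.4710 = 0.97369.

0.974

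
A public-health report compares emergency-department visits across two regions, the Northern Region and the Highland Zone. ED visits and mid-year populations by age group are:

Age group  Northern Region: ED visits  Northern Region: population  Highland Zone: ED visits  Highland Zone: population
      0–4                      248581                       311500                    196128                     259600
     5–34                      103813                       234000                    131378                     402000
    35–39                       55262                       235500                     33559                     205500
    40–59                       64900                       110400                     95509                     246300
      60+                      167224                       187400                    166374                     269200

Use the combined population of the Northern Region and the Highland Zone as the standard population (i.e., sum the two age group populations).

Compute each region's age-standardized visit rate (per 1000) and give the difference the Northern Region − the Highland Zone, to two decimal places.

Age-specific rates per 1000 for the Northern Region: 798.013, 443.645, 234.658, 587.862, 892.337.
For the Highland Zone: 755.501, 326.811, 163.304, 387.775, 618.031.
Combined standard total = 2461400; weights = 0.2320, 0.2584, 0.1792, 0.1449, 0.1855.
The Northern Region: 0.2320×798.013 + 0.2584×443.645 + 0.1792×234.658 + 0.1449×587.862 + 0.1855×892.337 = 592.5569 per 1000.
The Highland Zone: 0.2320×755.501 + 0.2584×326.811 + 0.1792×163.304 + 0.1449×387.775 + 0.1855×618.031 = 459.8390 per 1000.
Difference = 592.5569 − 459.8390 = 132.7178.

132.72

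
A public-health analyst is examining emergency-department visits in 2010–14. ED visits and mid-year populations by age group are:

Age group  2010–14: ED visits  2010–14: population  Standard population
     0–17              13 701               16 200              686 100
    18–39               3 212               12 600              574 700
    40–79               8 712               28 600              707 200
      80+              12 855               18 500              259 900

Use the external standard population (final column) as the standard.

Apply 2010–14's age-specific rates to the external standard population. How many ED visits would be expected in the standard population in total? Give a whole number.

Age-specific rates per 1 000 for 2010–14: 845.741, 254.921, 304.615, 694.865.
Expected ED visits = Σ (standard pop × age-specific rate ÷ 1 000)
= 686 100×845.741/1 000 + 574 700×254.921/1 000 + 707 200×304.615/1 000 + 259 900×694.865/1 000
= 580262.72 + 146502.89 + 215424.00 + 180595.38 = 1122784.99.

1122785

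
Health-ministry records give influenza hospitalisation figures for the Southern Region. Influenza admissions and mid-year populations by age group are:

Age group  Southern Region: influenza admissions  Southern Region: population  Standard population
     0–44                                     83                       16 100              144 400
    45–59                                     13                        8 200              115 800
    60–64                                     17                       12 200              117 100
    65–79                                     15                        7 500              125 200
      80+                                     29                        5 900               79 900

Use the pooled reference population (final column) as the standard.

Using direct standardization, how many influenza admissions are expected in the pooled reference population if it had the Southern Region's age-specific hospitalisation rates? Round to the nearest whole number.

1734

Age-specific rates per 100 000 for the Southern Region: 515.53, 158.54, 139.34, 200.00, 491.53.
Expected influenza admissions = Σ (standard pop × age-specific rate ÷ 100 000)
= 144 400×515.53/100 000 + 115 800×158.54/100 000 + 117 100×139.34/100 000 + 125 200×200.00/100 000 + 79 900×491.53/100 000
= 744.42 + 183.59 + 163.17 + 250.40 + 392.73 = 1734.31.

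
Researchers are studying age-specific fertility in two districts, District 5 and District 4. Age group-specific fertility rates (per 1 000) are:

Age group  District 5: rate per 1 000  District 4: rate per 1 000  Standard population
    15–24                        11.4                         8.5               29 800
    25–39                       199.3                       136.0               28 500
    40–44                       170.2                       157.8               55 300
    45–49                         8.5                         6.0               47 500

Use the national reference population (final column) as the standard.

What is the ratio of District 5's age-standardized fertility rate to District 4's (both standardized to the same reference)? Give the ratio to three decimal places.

Standard total = 161 100; weights = 0.1850, 0.1769, 0.3433, 0.2948.
District 5: 0.1850×11.4 + 0.1769×199.3 + 0.3433×170.2 + 0.2948×8.5 = 98.2966 per 1 000.
District 4: 0.1850×8.5 + 0.1769×136.0 + 0.3433×157.8 + 0.2948×6.0 = 81.5682 per 1 000.
Ratio = 98.2966 ÷ 81.5682 = 1.20508.

1.205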